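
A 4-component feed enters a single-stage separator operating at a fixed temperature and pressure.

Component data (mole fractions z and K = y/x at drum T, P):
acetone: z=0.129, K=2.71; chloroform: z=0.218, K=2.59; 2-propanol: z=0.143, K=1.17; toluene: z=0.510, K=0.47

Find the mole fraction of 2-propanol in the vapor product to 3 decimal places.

y_2-propanol = 0.156

Let β = V/F and solve Σ zᵢ(Kᵢ−1)/(1+β(Kᵢ−1)) = 0.
Check two-phase: ΣzᵢKᵢ = 1.321 > 1 and Σzᵢ/Kᵢ = 1.339 > 1, so g(0) = 0.321 > 0 and g(1) = -0.339 < 0.
Iterate (Newton) starting at β = 0.62:
  β = 0.620: g = -0.0990, g' = -0.550 → β = 0.440
Converged at β = 0.440.
Compositions from xᵢ = zᵢ/(1+β(Kᵢ−1)), yᵢ = Kᵢxᵢ:
  acetone: x = 0.074, y = 0.200
  chloroform: x = 0.128, y = 0.332
  2-propanol: x = 0.133, y = 0.156
  toluene: x = 0.665, y = 0.313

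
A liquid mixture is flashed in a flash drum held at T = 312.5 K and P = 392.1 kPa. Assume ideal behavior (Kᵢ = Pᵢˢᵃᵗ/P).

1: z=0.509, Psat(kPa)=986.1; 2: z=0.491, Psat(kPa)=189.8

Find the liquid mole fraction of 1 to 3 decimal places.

x_1 = 0.254

Raoult's law: Kᵢ = Pᵢˢᵃᵗ/P = Pᵢˢᵃᵗ/392.1.
  K_1 = 986.1/392.1 = 2.51492, K_2 = 189.8/392.1 = 0.48406
Newton iteration, β⁰ = 0.67:
  β = 0.670: g = -0.0045, g' = -0.593 → β = 0.662
Converged at β = 0.662.
Compositions from xᵢ = zᵢ/(1+β(Kᵢ−1)), yᵢ = Kᵢxᵢ:
  1: x = 0.254, y = 0.639
  2: x = 0.746, y = 0.361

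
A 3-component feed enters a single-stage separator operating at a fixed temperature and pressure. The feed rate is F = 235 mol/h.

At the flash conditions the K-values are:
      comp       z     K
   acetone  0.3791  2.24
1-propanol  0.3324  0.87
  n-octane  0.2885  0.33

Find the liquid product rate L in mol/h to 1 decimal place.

Rachford–Rice: g(ψ) = Σ zᵢ(Kᵢ−1)/(1+ψ(Kᵢ−1)) = 0.
g(0) = ΣzᵢKᵢ − 1 = 0.2336 and g(1) = 1 − Σzᵢ/Kᵢ = -0.4256, so a root lies in (0, 1).
Newton iteration, ψ⁰ = 0.5:
  ψ = 0.5000: g = -0.04671, g' = -0.5214 → ψ = 0.4104
  ψ = 0.4104: g = -0.00071, g' = -0.5087 → ψ = 0.4090
Converged at ψ = 0.4090.
Then V = ψ·F = 0.4090·235 = 96.1 mol/h and L = F − V = 138.9 mol/h.

L = 138.9 mol/h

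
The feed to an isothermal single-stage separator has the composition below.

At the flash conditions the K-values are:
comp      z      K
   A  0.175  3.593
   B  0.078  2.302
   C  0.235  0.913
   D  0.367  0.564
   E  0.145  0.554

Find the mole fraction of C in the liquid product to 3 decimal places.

Material balance + equilibrium reduce to Σ zᵢ(Kᵢ−1)/(1+β(Kᵢ−1)) = 0.
Feasibility: ΣzᵢKᵢ = 1.310, Σzᵢ/Kᵢ = 1.252 — both > 1, two phases present.
Newton–Raphson from β = 0.63:
  β = 0.630: g = -0.1041, g' = -0.400 → β = 0.370
  β = 0.370: g = 0.0109, g' = -0.509 → β = 0.391
Converged at β = 0.391.
Compositions from xᵢ = zᵢ/(1+β(Kᵢ−1)), yᵢ = Kᵢxᵢ:
  A: x = 0.087, y = 0.312
  B: x = 0.052, y = 0.119
  C: x = 0.243, y = 0.222
  D: x = 0.443, y = 0.250
  E: x = 0.176, y = 0.097

x_C = 0.243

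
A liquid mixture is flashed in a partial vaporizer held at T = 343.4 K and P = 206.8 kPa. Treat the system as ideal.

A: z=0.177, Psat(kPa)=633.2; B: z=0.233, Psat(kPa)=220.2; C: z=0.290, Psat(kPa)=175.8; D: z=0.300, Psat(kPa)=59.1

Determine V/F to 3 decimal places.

V/F = 0.165

Raoult's law: Kᵢ = Pᵢˢᵃᵗ/P = Pᵢˢᵃᵗ/206.8.
  K_A = 633.2/206.8 = 3.06190, K_B = 220.2/206.8 = 1.06480, K_C = 175.8/206.8 = 0.85010, K_D = 59.1/206.8 = 0.28578
Rachford–Rice: g(V/F) = Σ zᵢ(Kᵢ−1)/(1+V/F(Kᵢ−1)) = 0.
g(0) = ΣzᵢKᵢ − 1 = 0.122 and g(1) = 1 − Σzᵢ/Kᵢ = -0.668, so a root lies in (0, 1).
Newton–Raphson from V/F = 0.5:
  V/F = 0.500: g = -0.1860, g' = -0.561 → V/F = 0.169
  V/F = 0.169: g = -0.0025, g' = -0.620 → V/F = 0.165
Converged at V/F = 0.165.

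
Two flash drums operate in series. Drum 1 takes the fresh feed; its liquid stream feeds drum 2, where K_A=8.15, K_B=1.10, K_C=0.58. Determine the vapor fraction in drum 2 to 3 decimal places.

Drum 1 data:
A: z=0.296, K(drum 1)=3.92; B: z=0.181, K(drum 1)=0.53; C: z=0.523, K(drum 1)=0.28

Drum 1:
Rachford–Rice: g(ψ₁) = Σ zᵢ(Kᵢ−1)/(1+ψ₁(Kᵢ−1)) = 0.
Check two-phase: ΣzᵢKᵢ = 1.403 > 1 and Σzᵢ/Kᵢ = 2.285 > 1, so g(0) = 0.403 > 0 and g(1) = -1.285 < 0.
Newton–Raphson from ψ₁ = 0.49:
  ψ₁ = 0.490: g = -0.3368, g' = -1.142 → ψ₁ = 0.195
  ψ₁ = 0.195: g = 0.0189, g' = -1.440 → ψ₁ = 0.208
Converged at ψ₁ = 0.208.
Drum-1 compositions:
  A: x = 0.184, y = 0.721
  B: x = 0.201, y = 0.106
  C: x = 0.615, y = 0.172
Drum-2 feed = drum-1 liquid: z₂ = (0.1840, 0.2007, 0.6153).
Drum 2:
Material balance + equilibrium reduce to Σ zᵢ(Kᵢ−1)/(1+ψ₂(Kᵢ−1)) = 0.
g(0) = ΣzᵢKᵢ − 1 = 1.077 and g(1) = 1 − Σzᵢ/Kᵢ = -0.266, so a root lies in (0, 1).
Iterate (Newton) starting at ψ₂ = 0.5:
  ψ₂ = 0.500: g = -0.0204, g' = -0.625 → ψ₂ = 0.467
  ψ₂ = 0.467: g = 0.0007, g' = -0.669 → ψ₂ = 0.468
Converged at ψ₂ = 0.468.
  A: x = 0.042, y = 0.345
  B: x = 0.192, y = 0.211
  C: x = 0.766, y = 0.444

V/F (drum 2) = 0.468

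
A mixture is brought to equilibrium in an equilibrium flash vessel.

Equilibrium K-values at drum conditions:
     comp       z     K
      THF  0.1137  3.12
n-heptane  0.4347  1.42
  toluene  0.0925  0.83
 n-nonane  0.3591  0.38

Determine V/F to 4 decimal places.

Material balance + equilibrium reduce to Σ zᵢ(Kᵢ−1)/(1+V/F(Kᵢ−1)) = 0.
Feasibility: ΣzᵢKᵢ = 1.1853, Σzᵢ/Kᵢ = 1.3990 — both > 1, two phases present.
Newton iteration, V/F⁰ = 0.5:
  V/F = 0.5000: g = -0.07196, g' = -0.4659 → V/F = 0.3456
  V/F = 0.3456: g = -0.00150, g' = -0.4553 → V/F = 0.3423
Converged at V/F = 0.3423.

V/F = 0.3423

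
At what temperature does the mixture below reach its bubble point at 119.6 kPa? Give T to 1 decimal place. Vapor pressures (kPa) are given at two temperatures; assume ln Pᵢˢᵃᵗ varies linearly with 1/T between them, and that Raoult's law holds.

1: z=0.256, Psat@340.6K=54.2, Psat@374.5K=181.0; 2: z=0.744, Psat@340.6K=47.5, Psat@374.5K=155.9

Bubble-point temperature: ΣzᵢPᵢˢᵃᵗ(T) = P. Interpolate ln Pᵢˢᵃᵗ = aᵢ + bᵢ/T.
  T = 340.6 K: ΣzᵢPᵢˢᵃᵗ = 49.22 kPa
  T = 374.5 K: ΣzᵢPᵢˢᵃᵗ = 162.33 kPa
  T = 357.6 K: ΣzᵢPᵢˢᵃᵗ = 92.11 kPa
  T = 366.1 K: ΣzᵢPᵢˢᵃᵗ = 123.28 kPa
  T = 361.9 K: ΣzᵢPᵢˢᵃᵗ = 106.93 kPa
  T = 364.0 K: ΣzᵢPᵢˢᵃᵗ = 114.86 kPa
Interpolating between 364.0 K and 366.1 K gives T ≈ 365.2 K.

T = 365.2 K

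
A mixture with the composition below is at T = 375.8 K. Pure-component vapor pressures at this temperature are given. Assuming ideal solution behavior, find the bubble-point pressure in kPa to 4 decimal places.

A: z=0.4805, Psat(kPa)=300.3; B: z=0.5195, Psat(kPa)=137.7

At the bubble point ψ → 0, so ΣzᵢKᵢ = 1 with Kᵢ = Pᵢˢᵃᵗ/P ⇒ P = ΣzᵢPᵢˢᵃᵗ.
P = 0.4805·300.3 + 0.5195·137.7 = 215.8293 kPa

Pbub = 215.8293 kPa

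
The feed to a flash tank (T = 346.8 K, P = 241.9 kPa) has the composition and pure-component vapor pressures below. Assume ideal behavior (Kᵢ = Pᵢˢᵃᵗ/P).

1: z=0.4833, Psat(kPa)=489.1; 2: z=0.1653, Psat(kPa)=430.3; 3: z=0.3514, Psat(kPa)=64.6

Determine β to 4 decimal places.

Raoult's law: Kᵢ = Pᵢˢᵃᵗ/P = Pᵢˢᵃᵗ/241.9.
  K_1 = 489.1/241.9 = 2.021910, K_2 = 430.3/241.9 = 1.778834, K_3 = 64.6/241.9 = 0.267053
Material balance + equilibrium reduce to Σ zᵢ(Kᵢ−1)/(1+β(Kᵢ−1)) = 0.
Feasibility: ΣzᵢKᵢ = 1.3651, Σzᵢ/Kᵢ = 1.6478 — both > 1, two phases present.
Iterate (Newton) starting at β = 0.5:
  β = 0.5000: g = 0.01298, g' = -0.7434 → β = 0.5175
  β = 0.5175: g = -0.00012, g' = -0.7568 → β = 0.5173
Converged at β = 0.5173.

β = 0.5173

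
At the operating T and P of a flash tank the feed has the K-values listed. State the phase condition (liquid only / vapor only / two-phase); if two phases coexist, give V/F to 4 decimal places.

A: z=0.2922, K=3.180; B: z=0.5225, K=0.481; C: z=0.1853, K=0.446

two-phase, V/F = 0.2285

ΣzᵢKᵢ = 1.2632; Σzᵢ/Kᵢ = 1.5936.
Both exceed 1, so a two-phase solution exists.
Material balance + equilibrium reduce to Σ zᵢ(Kᵢ−1)/(1+ψ(Kᵢ−1)) = 0.
Newton–Raphson from ψ = 0.5:
  ψ = 0.5000: g = -0.20341, g' = -0.6834 → ψ = 0.2023
  ψ = 0.2023: g = 0.02341, g' = -0.9165 → ψ = 0.2279
  ψ = 0.2279: g = 0.00054, g' = -0.8754 → ψ = 0.2285
Converged at ψ = 0.2285.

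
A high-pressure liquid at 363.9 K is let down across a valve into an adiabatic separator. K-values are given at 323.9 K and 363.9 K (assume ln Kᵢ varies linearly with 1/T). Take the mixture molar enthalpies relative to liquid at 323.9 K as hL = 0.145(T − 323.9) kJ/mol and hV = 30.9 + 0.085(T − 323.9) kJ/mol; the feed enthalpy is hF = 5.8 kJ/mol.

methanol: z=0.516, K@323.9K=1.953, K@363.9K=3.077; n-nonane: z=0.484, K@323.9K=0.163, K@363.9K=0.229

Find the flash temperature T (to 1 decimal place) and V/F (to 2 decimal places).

T = 328.4 K, V/F = 0.17

Adiabatic flash: solve Rachford–Rice at each trial T, then check hF = ψ·hV(T) + (1−ψ)·hL(T).
  T = 323.9 K: K = (1.953, 0.163), RR gives ψ = 0.109, H_out = 3.356 kJ/mol
  T = 363.9 K: K = (3.077, 0.229), RR gives ψ = 0.436, H_out = 18.233 kJ/mol
  T = 343.9 K: K = (2.484, 0.195), RR gives ψ = 0.315, H_out = 12.254 kJ/mol
  T = 333.9 K: K = (2.211, 0.179), RR gives ψ = 0.229, H_out = 8.375 kJ/mol
  T = 328.9 K: K = (2.080, 0.171), RR gives ψ = 0.174, H_out = 6.051 kJ/mol
  T = 326.4 K: K = (2.016, 0.167), RR gives ψ = 0.143, H_out = 4.758 kJ/mol
  T = 327.6 K: K = (2.046, 0.169), RR gives ψ = 0.158, H_out = 5.391 kJ/mol
Linear interpolation between T = 327.6 (H_out = 5.391) and T = 328.9 (H_out = 6.051) on hF = 5.8 gives T ≈ 328.4 K, at which ψ = 0.17.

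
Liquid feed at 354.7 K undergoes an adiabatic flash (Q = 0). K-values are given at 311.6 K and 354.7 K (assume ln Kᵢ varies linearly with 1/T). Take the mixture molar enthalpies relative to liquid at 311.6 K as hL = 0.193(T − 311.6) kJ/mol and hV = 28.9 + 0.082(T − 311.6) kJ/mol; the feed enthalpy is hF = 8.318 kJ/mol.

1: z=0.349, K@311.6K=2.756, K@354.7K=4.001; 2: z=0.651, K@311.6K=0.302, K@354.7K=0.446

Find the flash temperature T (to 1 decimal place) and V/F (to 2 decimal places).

T = 323.6 K, V/F = 0.22

Adiabatic flash: solve Rachford–Rice at each trial T, then check hF = ψ·hV(T) + (1−ψ)·hL(T).
  T = 311.6 K: K = (2.756, 0.302), RR gives ψ = 0.129, H_out = 3.736 kJ/mol
  T = 354.7 K: K = (4.001, 0.446), RR gives ψ = 0.413, H_out = 18.279 kJ/mol
  T = 333.1 K: K = (3.359, 0.371), RR gives ψ = 0.279, H_out = 11.557 kJ/mol
  T = 322.4 K: K = (3.054, 0.336), RR gives ψ = 0.209, H_out = 7.872 kJ/mol
  T = 327.8 K: K = (3.207, 0.354), RR gives ψ = 0.245, H_out = 9.772 kJ/mol
  T = 325.1 K: K = (3.130, 0.345), RR gives ψ = 0.227, H_out = 8.834 kJ/mol
  T = 323.8 K: K = (3.094, 0.341), RR gives ψ = 0.219, H_out = 8.373 kJ/mol
Linear interpolation between T = 322.4 (H_out = 7.872) and T = 323.8 (H_out = 8.373) on hF = 8.318 gives T ≈ 323.6 K, at which ψ = 0.22.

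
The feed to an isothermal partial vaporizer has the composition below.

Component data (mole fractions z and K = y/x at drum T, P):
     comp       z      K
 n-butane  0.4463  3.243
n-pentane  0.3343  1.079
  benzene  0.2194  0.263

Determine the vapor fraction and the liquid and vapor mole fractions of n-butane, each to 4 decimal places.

Material balance + equilibrium reduce to Σ zᵢ(Kᵢ−1)/(1+ψ(Kᵢ−1)) = 0.
g(0) = ΣzᵢKᵢ − 1 = 0.8658 and g(1) = 1 − Σzᵢ/Kᵢ = -0.2817, so a root lies in (0, 1).
Newton–Raphson from ψ = 0.5:
  ψ = 0.5000: g = 0.24121, g' = -0.7996 → ψ = 0.8016
  ψ = 0.8016: g = -0.01257, g' = -1.0004 → ψ = 0.7891
  ψ = 0.7891: g = -0.00016, g' = -0.9751 → ψ = 0.7889
Converged at ψ = 0.7889.
Compositions from xᵢ = zᵢ/(1+ψ(Kᵢ−1)), yᵢ = Kᵢxᵢ:
  n-butane: x = 0.1611, y = 0.5226
  n-pentane: x = 0.3147, y = 0.3395
  benzene: x = 0.5242, y = 0.1379

ψ = 0.7889, x_n-butane = 0.1611, y_n-butane = 0.5226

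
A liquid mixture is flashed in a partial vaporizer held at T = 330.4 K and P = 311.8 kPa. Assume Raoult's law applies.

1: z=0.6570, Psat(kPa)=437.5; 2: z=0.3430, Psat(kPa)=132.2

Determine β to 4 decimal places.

Raoult's law: Kᵢ = Pᵢˢᵃᵗ/P = Pᵢˢᵃᵗ/311.8.
  K_1 = 437.5/311.8 = 1.403143, K_2 = 132.2/311.8 = 0.423990
Rachford–Rice: g(β) = Σ zᵢ(Kᵢ−1)/(1+β(Kᵢ−1)) = 0.
Check two-phase: ΣzᵢKᵢ = 1.0673 > 1 and Σzᵢ/Kᵢ = 1.2772 > 1, so g(0) = 0.0673 > 0 and g(1) = -0.2772 < 0.
Binary case is linear: z₁(K₁−1)(1+β(K₂−1)) + z₂(K₂−1)(1+β(K₁−1)) = 0
⇒ β = [z₁(K₁−1)+z₂(K₂−1)] / [−(K₁−1)(K₂−1)] = 0.06729/0.23221 = 0.2898

β = 0.2898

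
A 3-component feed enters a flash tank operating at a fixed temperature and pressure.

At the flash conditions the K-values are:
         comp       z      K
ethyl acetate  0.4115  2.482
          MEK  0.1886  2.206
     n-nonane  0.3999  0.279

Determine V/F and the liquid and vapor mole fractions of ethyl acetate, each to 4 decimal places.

Newton–Raphson from V/F = 0.5:
  V/F = 0.5000: g = 0.04131, g' = -0.9132 → V/F = 0.5452
  V/F = 0.5452: g = -0.00058, g' = -0.9407 → V/F = 0.5446
Converged at V/F = 0.5446.
Compositions from xᵢ = zᵢ/(1+V/F(Kᵢ−1)), yᵢ = Kᵢxᵢ:
  ethyl acetate: x = 0.2277, y = 0.5652
  MEK: x = 0.1138, y = 0.2511
  n-nonane: x = 0.6585, y = 0.1837

V/F = 0.5446, x_ethyl acetate = 0.2277, y_ethyl acetate = 0.5652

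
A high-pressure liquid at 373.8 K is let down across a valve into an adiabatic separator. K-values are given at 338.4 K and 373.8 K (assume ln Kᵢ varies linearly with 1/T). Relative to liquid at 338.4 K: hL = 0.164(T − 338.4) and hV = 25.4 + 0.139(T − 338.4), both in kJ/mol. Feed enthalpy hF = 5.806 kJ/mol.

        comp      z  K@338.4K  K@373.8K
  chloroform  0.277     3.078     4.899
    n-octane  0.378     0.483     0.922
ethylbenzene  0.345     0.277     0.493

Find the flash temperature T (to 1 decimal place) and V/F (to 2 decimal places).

T = 345.1 K, V/F = 0.19

Adiabatic flash: solve Rachford–Rice at each trial T, then check hF = ψ·hV(T) + (1−ψ)·hL(T).
  T = 338.4 K: K = (3.078, 0.483, 0.277), RR gives ψ = 0.101, H_out = 2.576 kJ/mol
  T = 373.8 K: K = (4.899, 0.922, 0.493), RR gives ψ = 0.676, H_out = 22.369 kJ/mol
  T = 356.1 K: K = (3.928, 0.678, 0.375), RR gives ψ = 0.335, H_out = 11.272 kJ/mol
  T = 347.2 K: K = (3.486, 0.574, 0.323), RR gives ψ = 0.213, H_out = 6.816 kJ/mol
  T = 342.8 K: K = (3.278, 0.527, 0.300), RR gives ψ = 0.157, H_out = 4.698 kJ/mol
  T = 345.0 K: K = (3.381, 0.550, 0.311), RR gives ψ = 0.185, H_out = 5.754 kJ/mol
Linear interpolation between T = 345.0 (H_out = 5.754) and T = 347.2 (H_out = 6.816) on hF = 5.806 gives T ≈ 345.1 K, at which ψ = 0.19.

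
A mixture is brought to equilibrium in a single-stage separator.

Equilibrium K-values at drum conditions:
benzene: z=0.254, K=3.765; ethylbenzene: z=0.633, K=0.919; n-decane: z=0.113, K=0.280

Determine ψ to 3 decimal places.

Rachford–Rice: g(ψ) = Σ zᵢ(Kᵢ−1)/(1+ψ(Kᵢ−1)) = 0.
Feasibility: ΣzᵢKᵢ = 1.570, Σzᵢ/Kᵢ = 1.160 — both > 1, two phases present.
Newton iteration, ψ⁰ = 0.5:
  ψ = 0.500: g = 0.1142, g' = -0.490 → ψ = 0.733
  ψ = 0.733: g = 0.0051, g' = -0.479 → ψ = 0.744
Converged at ψ = 0.744.

ψ = 0.744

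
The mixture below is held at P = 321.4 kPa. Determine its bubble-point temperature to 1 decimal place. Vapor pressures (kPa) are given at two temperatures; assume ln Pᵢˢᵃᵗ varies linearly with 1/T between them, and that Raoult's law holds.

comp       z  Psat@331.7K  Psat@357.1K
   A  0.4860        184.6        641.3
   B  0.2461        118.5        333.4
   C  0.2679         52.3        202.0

Bubble-point temperature: ΣzᵢPᵢˢᵃᵗ(T) = P. Interpolate ln Pᵢˢᵃᵗ = aᵢ + bᵢ/T.
  T = 331.7 K: ΣzᵢPᵢˢᵃᵗ = 132.89 kPa
  T = 357.1 K: ΣzᵢPᵢˢᵃᵗ = 447.84 kPa
  T = 344.4 K: ΣzᵢPᵢˢᵃᵗ = 249.19 kPa
  T = 350.8 K: ΣzᵢPᵢˢᵃᵗ = 336.53 kPa
  T = 347.6 K: ΣzᵢPᵢˢᵃᵗ = 289.96 kPa
  T = 349.2 K: ΣzᵢPᵢˢᵃᵗ = 312.48 kPa
Interpolating between 349.2 K and 350.8 K gives T ≈ 349.8 K.

T = 349.8 K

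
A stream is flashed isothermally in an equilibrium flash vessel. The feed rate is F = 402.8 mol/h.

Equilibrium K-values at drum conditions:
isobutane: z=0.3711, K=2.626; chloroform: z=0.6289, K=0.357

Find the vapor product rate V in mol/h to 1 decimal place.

V = 76.7 mol/h

Material balance + equilibrium reduce to Σ zᵢ(Kᵢ−1)/(1+ψ(Kᵢ−1)) = 0.
Check two-phase: ΣzᵢKᵢ = 1.1990 > 1 and Σzᵢ/Kᵢ = 1.9029 > 1, so g(0) = 0.1990 > 0 and g(1) = -0.9029 < 0.
Binary case is linear: z₁(K₁−1)(1+ψ(K₂−1)) + z₂(K₂−1)(1+ψ(K₁−1)) = 0
⇒ ψ = [z₁(K₁−1)+z₂(K₂−1)] / [−(K₁−1)(K₂−1)] = 0.19903/1.04552 = 0.1904
Then V = ψ·F = 0.1904·402.8 = 76.7 mol/h and L = F − V = 326.1 mol/h.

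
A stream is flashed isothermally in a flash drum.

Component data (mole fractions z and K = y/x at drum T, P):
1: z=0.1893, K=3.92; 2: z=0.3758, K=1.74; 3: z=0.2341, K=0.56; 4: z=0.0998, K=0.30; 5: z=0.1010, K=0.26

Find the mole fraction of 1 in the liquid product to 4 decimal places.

Material balance + equilibrium reduce to Σ zᵢ(Kᵢ−1)/(1+ψ(Kᵢ−1)) = 0.
Check two-phase: ΣzᵢKᵢ = 1.5832 > 1 and Σzᵢ/Kᵢ = 1.4034 > 1, so g(0) = 0.5832 > 0 and g(1) = -0.4034 < 0.
Newton–Raphson from ψ = 0.4:
  ψ = 0.4000: g = 0.14134, g' = -0.7386 → ψ = 0.5914
  ψ = 0.5914: g = 0.00482, g' = -0.7167 → ψ = 0.5981
Converged at ψ = 0.5981.
Compositions from xᵢ = zᵢ/(1+ψ(Kᵢ−1)), yᵢ = Kᵢxᵢ:
  1: x = 0.0689, y = 0.2702
  2: x = 0.2605, y = 0.4533
  3: x = 0.3177, y = 0.1779
  4: x = 0.1717, y = 0.0515
  5: x = 0.1812, y = 0.0471

x_1 = 0.0689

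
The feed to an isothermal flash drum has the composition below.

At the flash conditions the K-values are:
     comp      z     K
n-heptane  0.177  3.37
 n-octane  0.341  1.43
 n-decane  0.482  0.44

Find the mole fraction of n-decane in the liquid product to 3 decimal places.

Rachford–Rice: g(ψ) = Σ zᵢ(Kᵢ−1)/(1+ψ(Kᵢ−1)) = 0.
Feasibility: ΣzᵢKᵢ = 1.296, Σzᵢ/Kᵢ = 1.386 — both > 1, two phases present.
Newton iteration, ψ⁰ = 0.5:
  ψ = 0.500: g = -0.0622, g' = -0.543 → ψ = 0.385
  ψ = 0.385: g = 0.0009, g' = -0.564 → ψ = 0.387
Converged at ψ = 0.387.
Compositions from xᵢ = zᵢ/(1+ψ(Kᵢ−1)), yᵢ = Kᵢxᵢ:
  n-heptane: x = 0.092, y = 0.311
  n-octane: x = 0.292, y = 0.418
  n-decane: x = 0.615, y = 0.271

x_n-decane = 0.615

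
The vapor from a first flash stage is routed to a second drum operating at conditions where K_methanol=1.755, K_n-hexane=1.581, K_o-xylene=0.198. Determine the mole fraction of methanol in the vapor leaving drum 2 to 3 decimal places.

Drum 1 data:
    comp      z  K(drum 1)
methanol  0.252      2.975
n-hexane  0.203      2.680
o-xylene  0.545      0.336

Drum 1:
Rachford–Rice: g(ψ₁) = Σ zᵢ(Kᵢ−1)/(1+ψ₁(Kᵢ−1)) = 0.
g(0) = ΣzᵢKᵢ − 1 = 0.477 and g(1) = 1 − Σzᵢ/Kᵢ = -0.782, so a root lies in (0, 1).
Iterate (Newton) starting at ψ₁ = 0.5:
  ψ₁ = 0.500: g = -0.1060, g' = -0.957 → ψ₁ = 0.389
Converged at ψ₁ = 0.389.
Drum-1 compositions:
  methanol: x = 0.143, y = 0.424
  n-hexane: x = 0.123, y = 0.329
  o-xylene: x = 0.735, y = 0.247
Drum-2 feed = drum-1 vapor: z₂ = (0.4241, 0.3291, 0.2468).
Drum 2:
Iterate (Newton) starting at ψ₂ = 0.5:
  ψ₂ = 0.500: g = 0.0501, g' = -0.637 → ψ₂ = 0.579
  ψ₂ = 0.579: g = -0.0035, g' = -0.732 → ψ₂ = 0.574
Converged at ψ₂ = 0.574.
  methanol: x = 0.296, y = 0.519
  n-hexane: x = 0.247, y = 0.390
  o-xylene: x = 0.457, y = 0.091

y_methanol (drum 2) = 0.519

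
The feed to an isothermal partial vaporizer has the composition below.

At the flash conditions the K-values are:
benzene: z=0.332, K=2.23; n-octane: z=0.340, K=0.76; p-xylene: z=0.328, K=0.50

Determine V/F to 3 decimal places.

Rachford–Rice: g(V/F) = Σ zᵢ(Kᵢ−1)/(1+V/F(Kᵢ−1)) = 0.
g(0) = ΣzᵢKᵢ − 1 = 0.163 and g(1) = 1 − Σzᵢ/Kᵢ = -0.252, so a root lies in (0, 1).
Newton iteration, V/F⁰ = 0.67:
  V/F = 0.670: g = -0.1200, g' = -0.364 → V/F = 0.341
  V/F = 0.341: g = 0.0013, g' = -0.392 → V/F = 0.344
Converged at V/F = 0.344.

V/F = 0.344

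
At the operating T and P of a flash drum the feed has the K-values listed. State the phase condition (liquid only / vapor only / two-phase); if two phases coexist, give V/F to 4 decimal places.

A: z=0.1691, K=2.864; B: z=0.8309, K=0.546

liquid only

ΣzᵢKᵢ = 0.9380; Σzᵢ/Kᵢ = 1.5808.
Since ΣzᵢKᵢ < 1 the mixture is below its bubble point — single liquid phase.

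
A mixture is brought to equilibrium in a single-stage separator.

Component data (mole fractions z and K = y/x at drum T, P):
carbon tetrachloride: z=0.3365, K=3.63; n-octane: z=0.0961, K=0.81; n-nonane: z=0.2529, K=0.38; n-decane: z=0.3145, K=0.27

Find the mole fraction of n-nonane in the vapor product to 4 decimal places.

Material balance + equilibrium reduce to Σ zᵢ(Kᵢ−1)/(1+ψ(Kᵢ−1)) = 0.
g(0) = ΣzᵢKᵢ − 1 = 0.4804 and g(1) = 1 − Σzᵢ/Kᵢ = -1.0417, so a root lies in (0, 1).
Iterate (Newton) starting at ψ = 0.35:
  ψ = 0.3500: g = -0.06737, g' = -1.0960 → ψ = 0.2885
  ψ = 0.2885: g = 0.00205, g' = -1.1694 → ψ = 0.2903
Converged at ψ = 0.2903.
Compositions from xᵢ = zᵢ/(1+ψ(Kᵢ−1)), yᵢ = Kᵢxᵢ:
  carbon tetrachloride: x = 0.1908, y = 0.6927
  n-octane: x = 0.1017, y = 0.0824
  n-nonane: x = 0.3084, y = 0.1172
  n-decane: x = 0.3991, y = 0.1077

y_n-nonane = 0.1172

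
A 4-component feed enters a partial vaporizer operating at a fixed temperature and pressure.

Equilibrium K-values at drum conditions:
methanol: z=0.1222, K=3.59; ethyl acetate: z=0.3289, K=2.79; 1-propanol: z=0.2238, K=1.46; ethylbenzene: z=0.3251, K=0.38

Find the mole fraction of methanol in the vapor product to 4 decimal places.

y_methanol = 0.1398

Newton–Raphson from ψ = 0.5:
  ψ = 0.5000: g = 0.24016, g' = -0.7429 → ψ = 0.8233
  ψ = 0.8233: g = 0.00199, g' = -0.8021 → ψ = 0.8258
Converged at ψ = 0.8258.
Compositions from xᵢ = zᵢ/(1+ψ(Kᵢ−1)), yᵢ = Kᵢxᵢ:
  methanol: x = 0.0389, y = 0.1398
  ethyl acetate: x = 0.1327, y = 0.3703
  1-propanol: x = 0.1622, y = 0.2368
  ethylbenzene: x = 0.6662, y = 0.2531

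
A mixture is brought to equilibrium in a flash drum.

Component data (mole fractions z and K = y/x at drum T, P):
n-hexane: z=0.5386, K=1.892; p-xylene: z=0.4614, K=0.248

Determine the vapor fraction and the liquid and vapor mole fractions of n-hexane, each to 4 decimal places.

ψ = 0.1990, x_n-hexane = 0.4574, y_n-hexane = 0.8654

Rachford–Rice: g(ψ) = Σ zᵢ(Kᵢ−1)/(1+ψ(Kᵢ−1)) = 0.
Check two-phase: ΣzᵢKᵢ = 1.1335 > 1 and Σzᵢ/Kᵢ = 2.1452 > 1, so g(0) = 0.1335 > 0 and g(1) = -1.1452 < 0.
Binary case is linear: z₁(K₁−1)(1+ψ(K₂−1)) + z₂(K₂−1)(1+ψ(K₁−1)) = 0
⇒ ψ = [z₁(K₁−1)+z₂(K₂−1)] / [−(K₁−1)(K₂−1)] = 0.13346/0.67078 = 0.1990
Compositions from xᵢ = zᵢ/(1+ψ(Kᵢ−1)), yᵢ = Kᵢxᵢ:
  n-hexane: x = 0.4574, y = 0.8654
  p-xylene: x = 0.5426, y = 0.1346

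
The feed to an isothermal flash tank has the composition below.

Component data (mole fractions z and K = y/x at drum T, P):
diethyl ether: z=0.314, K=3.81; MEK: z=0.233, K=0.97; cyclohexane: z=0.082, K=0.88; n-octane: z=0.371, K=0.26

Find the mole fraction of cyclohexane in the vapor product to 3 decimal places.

Rachford–Rice: g(V/F) = Σ zᵢ(Kᵢ−1)/(1+V/F(Kᵢ−1)) = 0.
Check two-phase: ΣzᵢKᵢ = 1.591 > 1 and Σzᵢ/Kᵢ = 1.843 > 1, so g(0) = 0.591 > 0 and g(1) = -0.843 < 0.
Iterate (Newton) starting at V/F = 0.33:
  V/F = 0.330: g = 0.0773, g' = -1.025 → V/F = 0.405
  V/F = 0.405: g = 0.0028, g' = -0.958 → V/F = 0.408
Converged at V/F = 0.408.
Compositions from xᵢ = zᵢ/(1+V/F(Kᵢ−1)), yᵢ = Kᵢxᵢ:
  diethyl ether: x = 0.146, y = 0.557
  MEK: x = 0.236, y = 0.229
  cyclohexane: x = 0.086, y = 0.076
  n-octane: x = 0.532, y = 0.138

y_cyclohexane = 0.076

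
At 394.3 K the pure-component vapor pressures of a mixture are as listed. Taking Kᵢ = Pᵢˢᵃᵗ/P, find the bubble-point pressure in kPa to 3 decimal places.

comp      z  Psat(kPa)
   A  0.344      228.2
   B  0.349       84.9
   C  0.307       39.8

Pbub = 120.349 kPa

At the bubble point ψ → 0, so ΣzᵢKᵢ = 1 with Kᵢ = Pᵢˢᵃᵗ/P ⇒ P = ΣzᵢPᵢˢᵃᵗ.
P = 0.344·228.2 + 0.349·84.9 + 0.307·39.8 = 120.349 kPa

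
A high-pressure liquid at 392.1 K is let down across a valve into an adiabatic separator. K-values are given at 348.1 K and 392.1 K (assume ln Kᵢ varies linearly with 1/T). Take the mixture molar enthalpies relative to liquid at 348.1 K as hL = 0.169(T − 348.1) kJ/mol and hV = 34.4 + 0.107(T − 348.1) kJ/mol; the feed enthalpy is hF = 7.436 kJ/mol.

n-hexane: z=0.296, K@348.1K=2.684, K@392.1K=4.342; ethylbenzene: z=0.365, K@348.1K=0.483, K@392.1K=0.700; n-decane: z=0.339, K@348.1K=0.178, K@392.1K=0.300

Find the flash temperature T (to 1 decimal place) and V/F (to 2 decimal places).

T = 361.8 K, V/F = 0.15

Adiabatic flash: solve Rachford–Rice at each trial T, then check hF = ψ·hV(T) + (1−ψ)·hL(T).
  T = 348.1 K: K = (2.684, 0.483, 0.178), RR gives ψ = 0.027, H_out = 0.942 kJ/mol
  T = 392.1 K: K = (4.342, 0.700, 0.300), RR gives ψ = 0.369, H_out = 19.120 kJ/mol
  T = 370.1 K: K = (3.463, 0.588, 0.235), RR gives ψ = 0.216, H_out = 10.852 kJ/mol
  T = 359.1 K: K = (3.061, 0.534, 0.205), RR gives ψ = 0.130, H_out = 6.235 kJ/mol
  T = 364.6 K: K = (3.259, 0.561, 0.220), RR gives ψ = 0.174, H_out = 8.607 kJ/mol
  T = 361.9 K: K = (3.161, 0.548, 0.213), RR gives ψ = 0.153, H_out = 7.460 kJ/mol
  T = 360.5 K: K = (3.110, 0.541, 0.209), RR gives ψ = 0.141, H_out = 6.853 kJ/mol
Linear interpolation between T = 360.5 (H_out = 6.853) and T = 361.9 (H_out = 7.460) on hF = 7.436 gives T ≈ 361.8 K, at which ψ = 0.15.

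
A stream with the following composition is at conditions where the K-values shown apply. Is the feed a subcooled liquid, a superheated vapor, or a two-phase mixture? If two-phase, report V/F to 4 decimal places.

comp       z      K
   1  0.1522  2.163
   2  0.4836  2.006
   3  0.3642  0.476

two-phase, V/F = 0.8637

ΣzᵢKᵢ = 1.4727; Σzᵢ/Kᵢ = 1.0766.
Both exceed 1, so a two-phase solution exists.
Newton iteration, ψ⁰ = 0.68:
  ψ = 0.6800: g = 0.09124, g' = -0.4781 → ψ = 0.8708
  ψ = 0.8708: g = -0.00375, g' = -0.5282 → ψ = 0.8637
Converged at ψ = 0.8637.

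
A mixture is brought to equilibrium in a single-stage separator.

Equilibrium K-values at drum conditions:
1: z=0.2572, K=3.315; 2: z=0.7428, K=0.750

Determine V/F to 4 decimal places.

V/F = 0.7079

Rachford–Rice: g(V/F) = Σ zᵢ(Kᵢ−1)/(1+V/F(Kᵢ−1)) = 0.
Feasibility: ΣzᵢKᵢ = 1.4097, Σzᵢ/Kᵢ = 1.0680 — both > 1, two phases present.
Binary case is linear: z₁(K₁−1)(1+V/F(K₂−1)) + z₂(K₂−1)(1+V/F(K₁−1)) = 0
⇒ V/F = [z₁(K₁−1)+z₂(K₂−1)] / [−(K₁−1)(K₂−1)] = 0.40972/0.57875 = 0.7079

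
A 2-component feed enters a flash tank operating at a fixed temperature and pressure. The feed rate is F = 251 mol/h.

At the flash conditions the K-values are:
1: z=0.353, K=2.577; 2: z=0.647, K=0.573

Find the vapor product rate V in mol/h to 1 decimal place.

V = 104.5 mol/h

Let ψ = V/F and solve Σ zᵢ(Kᵢ−1)/(1+ψ(Kᵢ−1)) = 0.
Check two-phase: ΣzᵢKᵢ = 1.280 > 1 and Σzᵢ/Kᵢ = 1.266 > 1, so g(0) = 0.280 > 0 and g(1) = -0.266 < 0.
Binary case is linear: z₁(K₁−1)(1+ψ(K₂−1)) + z₂(K₂−1)(1+ψ(K₁−1)) = 0
⇒ ψ = [z₁(K₁−1)+z₂(K₂−1)] / [−(K₁−1)(K₂−1)] = 0.2804/0.6734 = 0.416
Then V = ψ·F = 0.4164·251 = 104.5 mol/h and L = F − V = 146.5 mol/h.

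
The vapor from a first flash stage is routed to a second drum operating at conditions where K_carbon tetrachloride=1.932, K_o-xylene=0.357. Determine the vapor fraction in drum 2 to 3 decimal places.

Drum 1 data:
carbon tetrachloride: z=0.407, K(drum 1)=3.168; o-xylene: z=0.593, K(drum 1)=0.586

V/F (drum 2) = 0.262

Drum 1:
Binary case is linear: z₁(K₁−1)(1+ψ₁(K₂−1)) + z₂(K₂−1)(1+ψ₁(K₁−1)) = 0
⇒ ψ₁ = [z₁(K₁−1)+z₂(K₂−1)] / [−(K₁−1)(K₂−1)] = 0.6369/0.8976 = 0.710
Drum-1 compositions:
  carbon tetrachloride: x = 0.160, y = 0.508
  o-xylene: x = 0.840, y = 0.492
Drum-2 feed = drum-1 vapor: z₂ = (0.5080, 0.4920).
Drum 2:
Binary case is linear: z₁(K₁−1)(1+ψ₂(K₂−1)) + z₂(K₂−1)(1+ψ₂(K₁−1)) = 0
⇒ ψ₂ = [z₁(K₁−1)+z₂(K₂−1)] / [−(K₁−1)(K₂−1)] = 0.1570/0.5993 = 0.262
  carbon tetrachloride: x = 0.408, y = 0.789
  o-xylene: x = 0.592, y = 0.211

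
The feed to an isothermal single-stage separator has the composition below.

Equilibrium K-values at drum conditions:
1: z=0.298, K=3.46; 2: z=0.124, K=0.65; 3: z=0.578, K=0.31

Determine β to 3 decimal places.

β = 0.185

Material balance + equilibrium reduce to Σ zᵢ(Kᵢ−1)/(1+β(Kᵢ−1)) = 0.
Check two-phase: ΣzᵢKᵢ = 1.291 > 1 and Σzᵢ/Kᵢ = 2.141 > 1, so g(0) = 0.291 > 0 and g(1) = -1.141 < 0.
Iterate (Newton) starting at β = 0.5:
  β = 0.500: g = -0.3328, g' = -1.026 → β = 0.176
  β = 0.176: g = 0.0116, g' = -1.253 → β = 0.185
Converged at β = 0.185.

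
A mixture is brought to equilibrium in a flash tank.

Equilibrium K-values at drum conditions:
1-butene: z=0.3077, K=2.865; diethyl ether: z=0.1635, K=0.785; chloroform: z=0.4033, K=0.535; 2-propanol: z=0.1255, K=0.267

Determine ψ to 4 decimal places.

ψ = 0.2920

Let ψ = V/F and solve Σ zᵢ(Kᵢ−1)/(1+ψ(Kᵢ−1)) = 0.
g(0) = ΣzᵢKᵢ − 1 = 0.2592 and g(1) = 1 − Σzᵢ/Kᵢ = -0.5395, so a root lies in (0, 1).
Newton iteration, ψ⁰ = 0.53:
  ψ = 0.5300: g = -0.15038, g' = -0.6142 → ψ = 0.2852
  ψ = 0.2852: g = 0.00467, g' = -0.6884 → ψ = 0.2919
  ψ = 0.2919: g = 0.00002, g' = -0.6832 → ψ = 0.2920
Converged at ψ = 0.2920.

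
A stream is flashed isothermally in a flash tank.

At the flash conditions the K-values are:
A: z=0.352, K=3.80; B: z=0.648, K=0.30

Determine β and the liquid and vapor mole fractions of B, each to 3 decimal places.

β = 0.271, x_B = 0.800, y_B = 0.240

Rachford–Rice: g(β) = Σ zᵢ(Kᵢ−1)/(1+β(Kᵢ−1)) = 0.
Feasibility: ΣzᵢKᵢ = 1.532, Σzᵢ/Kᵢ = 2.253 — both > 1, two phases present.
Iterate (Newton) starting at β = 0.5:
  β = 0.500: g = -0.2872, g' = -1.231 → β = 0.267
  β = 0.267: g = 0.0066, g' = -1.385 → β = 0.271
Converged at β = 0.271.
Compositions from xᵢ = zᵢ/(1+β(Kᵢ−1)), yᵢ = Kᵢxᵢ:
  A: x = 0.200, y = 0.760
  B: x = 0.800, y = 0.240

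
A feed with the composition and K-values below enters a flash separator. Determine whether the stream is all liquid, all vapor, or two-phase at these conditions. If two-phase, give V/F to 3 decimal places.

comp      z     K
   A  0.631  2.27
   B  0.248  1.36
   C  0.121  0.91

all vapor

ΣzᵢKᵢ = 1.880; Σzᵢ/Kᵢ = 0.593.
Since Σzᵢ/Kᵢ < 1 the mixture is above its dew point — single vapor phase.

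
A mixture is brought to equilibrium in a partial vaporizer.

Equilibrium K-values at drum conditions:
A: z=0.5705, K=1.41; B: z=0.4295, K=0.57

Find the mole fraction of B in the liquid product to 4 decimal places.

x_B = 0.4881

Let ψ = V/F and solve Σ zᵢ(Kᵢ−1)/(1+ψ(Kᵢ−1)) = 0.
Check two-phase: ΣzᵢKᵢ = 1.0492 > 1 and Σzᵢ/Kᵢ = 1.1581 > 1, so g(0) = 0.0492 > 0 and g(1) = -0.1581 < 0.
Iterate (Newton) starting at ψ = 0.34:
  ψ = 0.3400: g = -0.01102, g' = -0.1828 → ψ = 0.2797
  ψ = 0.2797: g = -0.00009, g' = -0.1798 → ψ = 0.2792
Converged at ψ = 0.2792.
Compositions from xᵢ = zᵢ/(1+ψ(Kᵢ−1)), yᵢ = Kᵢxᵢ:
  A: x = 0.5119, y = 0.7218
  B: x = 0.4881, y = 0.2782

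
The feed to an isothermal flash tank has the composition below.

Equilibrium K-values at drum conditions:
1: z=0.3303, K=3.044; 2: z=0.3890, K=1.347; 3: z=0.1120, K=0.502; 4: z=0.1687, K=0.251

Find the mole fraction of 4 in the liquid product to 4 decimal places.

x_4 = 0.3819

Rachford–Rice: g(β) = Σ zᵢ(Kᵢ−1)/(1+β(Kᵢ−1)) = 0.
g(0) = ΣzᵢKᵢ − 1 = 0.6280 and g(1) = 1 − Σzᵢ/Kᵢ = -0.2925, so a root lies in (0, 1).
Newton–Raphson from β = 0.5:
  β = 0.5000: g = 0.17264, g' = -0.6627 → β = 0.7605
  β = 0.7605: g = -0.01229, g' = -0.8237 → β = 0.7456
  β = 0.7456: g = -0.00017, g' = -0.8019 → β = 0.7454
Converged at β = 0.7454.
Compositions from xᵢ = zᵢ/(1+β(Kᵢ−1)), yᵢ = Kᵢxᵢ:
  1: x = 0.1309, y = 0.3984
  2: x = 0.3091, y = 0.4163
  3: x = 0.1781, y = 0.0894
  4: x = 0.3819, y = 0.0959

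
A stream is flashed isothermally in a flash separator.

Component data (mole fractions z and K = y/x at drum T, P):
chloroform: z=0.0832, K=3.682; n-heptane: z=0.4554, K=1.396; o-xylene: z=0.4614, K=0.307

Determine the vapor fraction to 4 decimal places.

Let ψ = V/F and solve Σ zᵢ(Kᵢ−1)/(1+ψ(Kᵢ−1)) = 0.
Check two-phase: ΣzᵢKᵢ = 1.0837 > 1 and Σzᵢ/Kᵢ = 1.8517 > 1, so g(0) = 0.0837 > 0 and g(1) = -0.8517 < 0.
Iterate (Newton) starting at ψ = 0.49:
  ψ = 0.4900: g = -0.23670, g' = -0.6699 → ψ = 0.1367
  ψ = 0.1367: g = -0.01882, g' = -0.6551 → ψ = 0.1079
  ψ = 0.1079: g = 0.00040, g' = -0.6845 → ψ = 0.1085
Converged at ψ = 0.1085.

ψ = 0.1085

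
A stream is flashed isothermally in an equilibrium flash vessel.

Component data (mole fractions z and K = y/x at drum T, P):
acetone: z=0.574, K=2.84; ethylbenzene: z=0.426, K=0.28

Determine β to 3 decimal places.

Material balance + equilibrium reduce to Σ zᵢ(Kᵢ−1)/(1+β(Kᵢ−1)) = 0.
Check two-phase: ΣzᵢKᵢ = 1.749 > 1 and Σzᵢ/Kᵢ = 1.724 > 1, so g(0) = 0.749 > 0 and g(1) = -0.724 < 0.
Binary case is linear: z₁(K₁−1)(1+β(K₂−1)) + z₂(K₂−1)(1+β(K₁−1)) = 0
⇒ β = [z₁(K₁−1)+z₂(K₂−1)] / [−(K₁−1)(K₂−1)] = 0.7494/1.3248 = 0.566

β = 0.566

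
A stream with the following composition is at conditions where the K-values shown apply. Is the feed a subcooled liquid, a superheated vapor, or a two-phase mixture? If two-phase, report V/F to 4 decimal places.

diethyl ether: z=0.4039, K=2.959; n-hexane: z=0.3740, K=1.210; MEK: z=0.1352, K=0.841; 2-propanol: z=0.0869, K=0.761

superheated vapor

ΣzᵢKᵢ = 1.8275; Σzᵢ/Kᵢ = 0.7205.
Since Σzᵢ/Kᵢ < 1 the mixture is above its dew point — single vapor phase.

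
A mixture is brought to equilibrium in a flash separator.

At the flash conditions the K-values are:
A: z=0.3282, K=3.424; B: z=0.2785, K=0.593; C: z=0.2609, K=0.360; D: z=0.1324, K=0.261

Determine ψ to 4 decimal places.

ψ = 0.2991

Rachford–Rice: g(ψ) = Σ zᵢ(Kᵢ−1)/(1+ψ(Kᵢ−1)) = 0.
Check two-phase: ΣzᵢKᵢ = 1.4174 > 1 and Σzᵢ/Kᵢ = 1.7975 > 1, so g(0) = 0.4174 > 0 and g(1) = -0.7975 < 0.
Newton iteration, ψ⁰ = 0.5:
  ψ = 0.5000: g = -0.18339, g' = -0.8798 → ψ = 0.2916
  ψ = 0.2916: g = 0.00752, g' = -1.0004 → ψ = 0.2991
Converged at ψ = 0.2991.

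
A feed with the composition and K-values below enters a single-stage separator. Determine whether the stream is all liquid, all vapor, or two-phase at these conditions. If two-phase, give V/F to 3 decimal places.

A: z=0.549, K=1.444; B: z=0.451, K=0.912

ΣzᵢKᵢ = 1.204; Σzᵢ/Kᵢ = 0.875.
Since Σzᵢ/Kᵢ < 1 the mixture is above its dew point — single vapor phase.

all vapor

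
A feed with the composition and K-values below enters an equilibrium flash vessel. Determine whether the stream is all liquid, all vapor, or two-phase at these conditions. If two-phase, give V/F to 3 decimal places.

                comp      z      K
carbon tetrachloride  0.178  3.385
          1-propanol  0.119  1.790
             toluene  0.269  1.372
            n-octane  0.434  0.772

ΣzᵢKᵢ = 1.520; Σzᵢ/Kᵢ = 0.877.
Since Σzᵢ/Kᵢ < 1 the mixture is above its dew point — single vapor phase.

all vapor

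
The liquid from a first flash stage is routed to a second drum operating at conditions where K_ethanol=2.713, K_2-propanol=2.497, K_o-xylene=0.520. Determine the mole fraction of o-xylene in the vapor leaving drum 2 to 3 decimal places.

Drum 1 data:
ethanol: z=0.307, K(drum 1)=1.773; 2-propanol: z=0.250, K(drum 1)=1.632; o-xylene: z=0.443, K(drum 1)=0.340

y_o-xylene (drum 2) = 0.401

Drum 1:
Iterate (Newton) starting at ψ₁ = 0.59:
  ψ₁ = 0.590: g = -0.2008, g' = -0.657 → ψ₁ = 0.284
  ψ₁ = 0.284: g = -0.0315, g' = -0.487 → ψ₁ = 0.220
  ψ₁ = 0.220: g = -0.0004, g' = -0.475 → ψ₁ = 0.219
Converged at ψ₁ = 0.219.
Drum-1 compositions:
  ethanol: x = 0.263, y = 0.466
  2-propanol: x = 0.220, y = 0.358
  o-xylene: x = 0.518, y = 0.176
Drum-2 feed = drum-1 liquid: z₂ = (0.2626, 0.2196, 0.5178).
Drum 2:
Rachford–Rice: g(ψ₂) = Σ zᵢ(Kᵢ−1)/(1+ψ₂(Kᵢ−1)) = 0.
Check two-phase: ΣzᵢKᵢ = 1.530 > 1 and Σzᵢ/Kᵢ = 1.181 > 1, so g(0) = 0.530 > 0 and g(1) = -0.181 < 0.
Newton–Raphson from ψ₂ = 0.61:
  ψ₂ = 0.610: g = 0.0403, g' = -0.557 → ψ₂ = 0.682
  ψ₂ = 0.682: g = 0.0004, g' = -0.548 → ψ₂ = 0.683
Converged at ψ₂ = 0.683.
  ethanol: x = 0.121, y = 0.328
  2-propanol: x = 0.109, y = 0.271
  o-xylene: x = 0.770, y = 0.401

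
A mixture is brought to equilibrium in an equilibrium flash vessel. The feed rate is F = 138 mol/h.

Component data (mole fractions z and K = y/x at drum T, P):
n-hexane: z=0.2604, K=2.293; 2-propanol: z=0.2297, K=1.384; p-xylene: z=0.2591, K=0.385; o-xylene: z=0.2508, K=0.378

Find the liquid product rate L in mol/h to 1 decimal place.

L = 113.0 mol/h

Rachford–Rice: g(V/F) = Σ zᵢ(Kᵢ−1)/(1+V/F(Kᵢ−1)) = 0.
Feasibility: ΣzᵢKᵢ = 1.1096, Σzᵢ/Kᵢ = 1.6160 — both > 1, two phases present.
Newton–Raphson from V/F = 0.5:
  V/F = 0.5000: g = -0.17802, g' = -0.5932 → V/F = 0.1999
  V/F = 0.1999: g = -0.01036, g' = -0.5580 → V/F = 0.1813
  V/F = 0.1813: g = 0.00004, g' = -0.5627 → V/F = 0.1814
Converged at V/F = 0.1814.
Then V = V/F·F = 0.1814·138 = 25.0 mol/h and L = F − V = 113.0 mol/h.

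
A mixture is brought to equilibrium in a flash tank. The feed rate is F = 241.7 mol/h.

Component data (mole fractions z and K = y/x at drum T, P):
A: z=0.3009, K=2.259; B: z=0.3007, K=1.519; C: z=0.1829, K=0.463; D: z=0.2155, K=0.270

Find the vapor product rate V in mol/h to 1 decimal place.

V = 110.6 mol/h

Material balance + equilibrium reduce to Σ zᵢ(Kᵢ−1)/(1+V/F(Kᵢ−1)) = 0.
g(0) = ΣzᵢKᵢ − 1 = 0.2794 and g(1) = 1 − Σzᵢ/Kᵢ = -0.5243, so a root lies in (0, 1).
Newton iteration, V/F⁰ = 0.5:
  V/F = 0.5000: g = -0.02562, g' = -0.6141 → V/F = 0.4583
  V/F = 0.4583: g = -0.00038, g' = -0.5968 → V/F = 0.4576
Converged at V/F = 0.4576.
Then V = V/F·F = 0.4576·241.7 = 110.6 mol/h and L = F − V = 131.1 mol/h.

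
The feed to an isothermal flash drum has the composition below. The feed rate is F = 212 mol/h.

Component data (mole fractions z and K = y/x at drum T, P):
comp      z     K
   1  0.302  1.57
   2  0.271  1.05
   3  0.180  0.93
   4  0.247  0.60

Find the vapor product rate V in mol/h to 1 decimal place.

Newton–Raphson from ψ = 0.5:
  ψ = 0.500: g = 0.0106, g' = -0.123 → ψ = 0.587
  ψ = 0.587: g = -0.0001, g' = -0.124 → ψ = 0.586
Converged at ψ = 0.586.
Then V = ψ·F = 0.5861·212 = 124.3 mol/h and L = F − V = 87.7 mol/h.

V = 124.3 mol/h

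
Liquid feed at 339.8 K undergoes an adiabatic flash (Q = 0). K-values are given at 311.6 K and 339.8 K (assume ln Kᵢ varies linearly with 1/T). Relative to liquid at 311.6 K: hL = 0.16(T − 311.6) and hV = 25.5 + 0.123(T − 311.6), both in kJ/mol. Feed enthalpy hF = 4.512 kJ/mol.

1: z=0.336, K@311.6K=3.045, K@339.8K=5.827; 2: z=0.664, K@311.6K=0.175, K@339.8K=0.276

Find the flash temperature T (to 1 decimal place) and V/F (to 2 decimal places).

Adiabatic flash: solve Rachford–Rice at each trial T, then check hF = ψ·hV(T) + (1−ψ)·hL(T).
  T = 311.6 K: K = (3.045, 0.175), RR gives ψ = 0.083, H_out = 2.106 kJ/mol
  T = 339.8 K: K = (5.827, 0.276), RR gives ψ = 0.327, H_out = 12.498 kJ/mol
  T = 325.7 K: K = (4.272, 0.222), RR gives ψ = 0.229, H_out = 7.974 kJ/mol
  T = 318.6 K: K = (3.616, 0.197), RR gives ψ = 0.165, H_out = 5.280 kJ/mol
  T = 315.1 K: K = (3.321, 0.186), RR gives ψ = 0.127, H_out = 3.775 kJ/mol
  T = 316.9 K: K = (3.470, 0.192), RR gives ψ = 0.147, H_out = 4.567 kJ/mol
Linear interpolation between T = 315.1 (H_out = 3.775) and T = 316.9 (H_out = 4.567) on hF = 4.512 gives T ≈ 316.8 K, at which ψ = 0.15.

T = 316.8 K, V/F = 0.15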